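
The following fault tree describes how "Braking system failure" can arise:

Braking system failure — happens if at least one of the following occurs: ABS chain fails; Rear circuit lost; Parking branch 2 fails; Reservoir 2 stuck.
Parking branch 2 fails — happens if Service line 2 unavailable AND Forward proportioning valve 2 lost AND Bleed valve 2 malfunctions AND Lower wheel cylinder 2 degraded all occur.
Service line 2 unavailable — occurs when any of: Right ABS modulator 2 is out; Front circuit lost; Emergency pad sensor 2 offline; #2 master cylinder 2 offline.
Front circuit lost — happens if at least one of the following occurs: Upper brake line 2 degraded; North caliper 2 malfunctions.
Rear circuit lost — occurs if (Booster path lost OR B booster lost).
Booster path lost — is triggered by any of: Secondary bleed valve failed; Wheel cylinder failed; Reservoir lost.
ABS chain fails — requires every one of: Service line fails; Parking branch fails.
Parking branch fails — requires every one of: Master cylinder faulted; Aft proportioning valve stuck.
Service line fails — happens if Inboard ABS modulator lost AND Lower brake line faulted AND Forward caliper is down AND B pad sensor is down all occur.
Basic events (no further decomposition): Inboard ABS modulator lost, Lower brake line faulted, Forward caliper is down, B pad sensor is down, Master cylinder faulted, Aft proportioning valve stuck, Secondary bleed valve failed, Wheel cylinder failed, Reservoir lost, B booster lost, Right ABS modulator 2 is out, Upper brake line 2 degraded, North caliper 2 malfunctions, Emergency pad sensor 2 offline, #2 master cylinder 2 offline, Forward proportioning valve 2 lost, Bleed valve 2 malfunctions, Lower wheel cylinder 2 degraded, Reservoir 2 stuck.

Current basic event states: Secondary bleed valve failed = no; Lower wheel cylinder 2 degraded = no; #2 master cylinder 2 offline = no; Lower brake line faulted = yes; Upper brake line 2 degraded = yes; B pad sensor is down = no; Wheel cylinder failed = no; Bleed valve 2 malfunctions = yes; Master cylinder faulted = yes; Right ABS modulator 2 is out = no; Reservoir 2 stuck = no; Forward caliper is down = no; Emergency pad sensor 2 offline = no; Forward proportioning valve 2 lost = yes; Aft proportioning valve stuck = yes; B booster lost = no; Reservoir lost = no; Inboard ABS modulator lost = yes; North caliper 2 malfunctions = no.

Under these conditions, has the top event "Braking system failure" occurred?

Service line fails [AND]: Inboard ABS modulator lost=occurs, Lower brake line faulted=occurs, Forward caliper is down=not, B pad sensor is down=not → not all inputs occur → does not occur.
Parking branch fails [AND]: Master cylinder faulted=occurs, Aft proportioning valve stuck=occurs → all inputs occur → occurs.
ABS chain fails [AND]: Service line fails=not, Parking branch fails=occurs → not all inputs occur → does not occur.
Booster path lost [OR]: Secondary bleed valve failed=not, Wheel cylinder failed=not, Reservoir lost=not → no input occurs → does not occur.
Rear circuit lost [OR]: Booster path lost=not, B booster lost=not → no input occurs → does not occur.
Front circuit lost [OR]: Upper brake line 2 degraded=occurs, North caliper 2 malfunctions=not → at least one input occurs → occurs.
Service line 2 unavailable [OR]: Right ABS modulator 2 is out=not, Front circuit lost=occurs, Emergency pad sensor 2 offline=not, #2 master cylinder 2 offline=not → at least one input occurs → occurs.
Parking branch 2 fails [AND]: Service line 2 unavailable=occurs, Forward proportioning valve 2 lost=occurs, Bleed valve 2 malfunctions=occurs, Lower wheel cylinder 2 degraded=not → not all inputs occur → does not occur.
Braking system failure [OR]: ABS chain fails=not, Rear circuit lost=not, Parking branch 2 fails=not, Reservoir 2 stuck=not → no input occurs → does not occur.

No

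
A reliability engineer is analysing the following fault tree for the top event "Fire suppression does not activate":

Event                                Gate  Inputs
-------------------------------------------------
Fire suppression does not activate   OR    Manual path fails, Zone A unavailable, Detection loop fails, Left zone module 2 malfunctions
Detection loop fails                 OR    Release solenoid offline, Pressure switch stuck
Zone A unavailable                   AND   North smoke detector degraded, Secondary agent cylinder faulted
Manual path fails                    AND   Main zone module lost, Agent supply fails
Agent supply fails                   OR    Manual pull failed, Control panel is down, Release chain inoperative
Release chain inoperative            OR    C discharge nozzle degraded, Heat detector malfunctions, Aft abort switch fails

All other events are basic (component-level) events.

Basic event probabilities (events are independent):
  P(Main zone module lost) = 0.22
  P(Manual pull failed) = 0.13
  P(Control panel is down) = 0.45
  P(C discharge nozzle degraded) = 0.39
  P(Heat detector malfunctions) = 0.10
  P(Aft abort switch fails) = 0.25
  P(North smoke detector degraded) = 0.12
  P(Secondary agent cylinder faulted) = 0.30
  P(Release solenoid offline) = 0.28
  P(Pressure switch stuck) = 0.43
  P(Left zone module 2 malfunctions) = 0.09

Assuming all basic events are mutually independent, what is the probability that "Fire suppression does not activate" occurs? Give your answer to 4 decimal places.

0.7036

P(Release chain inoperative) [OR] = 1 − (1−0.39) × (1−0.10) × (1−0.25) = 0.588250
P(Agent supply fails) [OR] = 1 − (1−0.13) × (1−0.45) × (1−0.588250) = 0.802978
P(Manual path fails) [AND] = 0.22 × 0.802978 = 0.176655
P(Zone A unavailable) [AND] = 0.12 × 0.30 = 0.036000
P(Detection loop fails) [OR] = 1 − (1−0.28) × (1−0.43) = 0.589600
P(Fire suppression does not activate) [OR] = 1 − (1−0.176655) × (1−0.036000) × (1−0.589600) × (1−0.09) = 0.703580
Rounded to 4 decimal places: P(Fire suppression does not activate) ≈ 0.7036.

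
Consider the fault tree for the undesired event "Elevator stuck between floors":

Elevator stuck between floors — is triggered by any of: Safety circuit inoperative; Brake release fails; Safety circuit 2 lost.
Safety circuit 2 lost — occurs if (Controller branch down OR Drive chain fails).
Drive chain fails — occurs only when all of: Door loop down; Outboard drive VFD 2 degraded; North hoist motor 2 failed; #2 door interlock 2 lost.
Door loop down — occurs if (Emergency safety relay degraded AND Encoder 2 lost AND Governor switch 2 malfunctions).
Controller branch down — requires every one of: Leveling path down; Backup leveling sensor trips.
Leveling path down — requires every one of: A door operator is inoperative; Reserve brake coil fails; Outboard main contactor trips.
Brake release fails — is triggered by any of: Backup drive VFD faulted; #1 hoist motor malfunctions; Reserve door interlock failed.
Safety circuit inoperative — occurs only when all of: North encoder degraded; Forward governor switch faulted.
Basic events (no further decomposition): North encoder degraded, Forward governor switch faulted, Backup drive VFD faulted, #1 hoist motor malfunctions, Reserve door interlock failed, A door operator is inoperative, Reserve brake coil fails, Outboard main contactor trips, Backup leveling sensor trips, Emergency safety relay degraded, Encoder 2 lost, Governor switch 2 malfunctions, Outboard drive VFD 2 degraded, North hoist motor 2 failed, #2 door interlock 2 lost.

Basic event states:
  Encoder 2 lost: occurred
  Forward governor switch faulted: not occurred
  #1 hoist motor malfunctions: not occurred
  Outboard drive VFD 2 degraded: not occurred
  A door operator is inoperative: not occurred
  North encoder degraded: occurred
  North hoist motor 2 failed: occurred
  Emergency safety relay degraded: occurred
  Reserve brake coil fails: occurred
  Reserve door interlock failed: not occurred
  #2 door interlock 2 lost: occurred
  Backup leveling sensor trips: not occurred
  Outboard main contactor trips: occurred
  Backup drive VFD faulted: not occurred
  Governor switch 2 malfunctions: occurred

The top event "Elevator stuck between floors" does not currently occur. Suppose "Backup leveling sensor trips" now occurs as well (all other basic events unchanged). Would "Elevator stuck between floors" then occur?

No

Counterfactual: set "Backup leveling sensor trips" to occurred.
Safety circuit inoperative [AND]: North encoder degraded=occurs, Forward governor switch faulted=not → not all inputs occur → does not occur.
Brake release fails [OR]: Backup drive VFD faulted=not, #1 hoist motor malfunctions=not, Reserve door interlock failed=not → no input occurs → does not occur.
Leveling path down [AND]: A door operator is inoperative=not, Reserve brake coil fails=occurs, Outboard main contactor trips=occurs → not all inputs occur → does not occur.
Controller branch down [AND]: Leveling path down=not, Backup leveling sensor trips=occurs → not all inputs occur → does not occur.
Door loop down [AND]: Emergency safety relay degraded=occurs, Encoder 2 lost=occurs, Governor switch 2 malfunctions=occurs → all inputs occur → occurs.
Drive chain fails [AND]: Door loop down=occurs, Outboard drive VFD 2 degraded=not, North hoist motor 2 failed=occurs, #2 door interlock 2 lost=occurs → not all inputs occur → does not occur.
Safety circuit 2 lost [OR]: Controller branch down=not, Drive chain fails=not → no input occurs → does not occur.
Elevator stuck between floors [OR]: Safety circuit inoperative=not, Brake release fails=not, Safety circuit 2 lost=not → no input occurs → does not occur.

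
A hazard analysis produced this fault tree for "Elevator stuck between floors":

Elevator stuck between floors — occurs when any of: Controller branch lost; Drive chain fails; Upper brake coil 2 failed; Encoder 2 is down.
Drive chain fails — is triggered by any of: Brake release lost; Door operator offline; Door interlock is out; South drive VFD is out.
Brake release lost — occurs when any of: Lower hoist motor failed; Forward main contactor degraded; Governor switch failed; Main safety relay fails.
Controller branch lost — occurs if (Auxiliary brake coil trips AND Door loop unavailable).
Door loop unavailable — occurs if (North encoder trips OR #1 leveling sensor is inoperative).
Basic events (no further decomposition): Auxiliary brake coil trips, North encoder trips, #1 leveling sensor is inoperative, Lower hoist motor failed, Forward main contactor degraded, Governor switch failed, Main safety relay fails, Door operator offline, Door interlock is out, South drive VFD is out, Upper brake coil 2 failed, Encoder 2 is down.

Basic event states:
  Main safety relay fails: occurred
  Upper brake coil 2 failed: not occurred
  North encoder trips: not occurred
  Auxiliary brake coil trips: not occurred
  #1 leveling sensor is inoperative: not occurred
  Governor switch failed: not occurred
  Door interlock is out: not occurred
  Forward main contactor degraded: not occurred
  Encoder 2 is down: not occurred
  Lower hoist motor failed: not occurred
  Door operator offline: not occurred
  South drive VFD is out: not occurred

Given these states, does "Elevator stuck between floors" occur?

Door loop unavailable [OR]: North encoder trips=not, #1 leveling sensor is inoperative=not → no input occurs → does not occur.
Controller branch lost [AND]: Auxiliary brake coil trips=not, Door loop unavailable=not → not all inputs occur → does not occur.
Brake release lost [OR]: Lower hoist motor failed=not, Forward main contactor degraded=not, Governor switch failed=not, Main safety relay fails=occurs → at least one input occurs → occurs.
Drive chain fails [OR]: Brake release lost=occurs, Door operator offline=not, Door interlock is out=not, South drive VFD is out=not → at least one input occurs → occurs.
Elevator stuck between floors [OR]: Controller branch lost=not, Drive chain fails=occurs, Upper brake coil 2 failed=not, Encoder 2 is down=not → at least one input occurs → occurs.

Yes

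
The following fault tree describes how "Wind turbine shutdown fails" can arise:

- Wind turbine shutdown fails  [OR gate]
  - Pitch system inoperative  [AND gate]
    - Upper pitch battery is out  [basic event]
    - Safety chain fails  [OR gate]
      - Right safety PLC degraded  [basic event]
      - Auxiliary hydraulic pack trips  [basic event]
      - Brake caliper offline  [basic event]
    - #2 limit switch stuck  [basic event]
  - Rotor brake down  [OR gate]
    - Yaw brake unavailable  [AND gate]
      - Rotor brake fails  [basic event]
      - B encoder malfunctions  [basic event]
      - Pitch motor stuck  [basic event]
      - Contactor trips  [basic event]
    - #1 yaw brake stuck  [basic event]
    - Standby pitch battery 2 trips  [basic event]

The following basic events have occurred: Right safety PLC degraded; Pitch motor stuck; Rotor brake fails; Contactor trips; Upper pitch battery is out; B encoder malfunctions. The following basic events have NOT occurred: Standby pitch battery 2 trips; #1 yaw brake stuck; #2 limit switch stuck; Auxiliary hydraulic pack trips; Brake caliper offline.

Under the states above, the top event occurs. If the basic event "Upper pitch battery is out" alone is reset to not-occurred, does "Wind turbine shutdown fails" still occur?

Counterfactual: set "Upper pitch battery is out" to not occurred.
Safety chain fails [OR]: Right safety PLC degraded=occurs, Auxiliary hydraulic pack trips=not, Brake caliper offline=not → at least one input occurs → occurs.
Pitch system inoperative [AND]: Upper pitch battery is out=not, Safety chain fails=occurs, #2 limit switch stuck=not → not all inputs occur → does not occur.
Yaw brake unavailable [AND]: Rotor brake fails=occurs, B encoder malfunctions=occurs, Pitch motor stuck=occurs, Contactor trips=occurs → all inputs occur → occurs.
Rotor brake down [OR]: Yaw brake unavailable=occurs, #1 yaw brake stuck=not, Standby pitch battery 2 trips=not → at least one input occurs → occurs.
Wind turbine shutdown fails [OR]: Pitch system inoperative=not, Rotor brake down=occurs → at least one input occurs → occurs.

Yes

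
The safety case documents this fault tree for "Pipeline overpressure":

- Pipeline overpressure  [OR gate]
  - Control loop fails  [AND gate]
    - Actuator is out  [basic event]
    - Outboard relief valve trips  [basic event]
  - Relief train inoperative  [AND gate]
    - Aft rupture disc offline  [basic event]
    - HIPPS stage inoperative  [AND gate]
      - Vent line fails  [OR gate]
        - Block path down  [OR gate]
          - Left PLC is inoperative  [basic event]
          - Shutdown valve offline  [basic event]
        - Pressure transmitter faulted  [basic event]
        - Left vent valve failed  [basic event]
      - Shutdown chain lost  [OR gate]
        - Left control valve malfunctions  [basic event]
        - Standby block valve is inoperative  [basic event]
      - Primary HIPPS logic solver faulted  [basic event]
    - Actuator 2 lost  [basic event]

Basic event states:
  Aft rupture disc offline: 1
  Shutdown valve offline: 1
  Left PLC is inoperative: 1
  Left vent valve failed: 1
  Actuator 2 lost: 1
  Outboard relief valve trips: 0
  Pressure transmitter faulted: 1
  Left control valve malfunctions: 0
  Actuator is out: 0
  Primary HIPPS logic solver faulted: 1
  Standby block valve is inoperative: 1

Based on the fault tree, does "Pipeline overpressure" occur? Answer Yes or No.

Yes

Control loop fails [AND]: Actuator is out=not, Outboard relief valve trips=not → not all inputs occur → does not occur.
Block path down [OR]: Left PLC is inoperative=occurs, Shutdown valve offline=occurs → at least one input occurs → occurs.
Vent line fails [OR]: Block path down=occurs, Pressure transmitter faulted=occurs, Left vent valve failed=occurs → at least one input occurs → occurs.
Shutdown chain lost [OR]: Left control valve malfunctions=not, Standby block valve is inoperative=occurs → at least one input occurs → occurs.
HIPPS stage inoperative [AND]: Vent line fails=occurs, Shutdown chain lost=occurs, Primary HIPPS logic solver faulted=occurs → all inputs occur → occurs.
Relief train inoperative [AND]: Aft rupture disc offline=occurs, HIPPS stage inoperative=occurs, Actuator 2 lost=occurs → all inputs occur → occurs.
Pipeline overpressure [OR]: Control loop fails=not, Relief train inoperative=occurs → at least one input occurs → occurs.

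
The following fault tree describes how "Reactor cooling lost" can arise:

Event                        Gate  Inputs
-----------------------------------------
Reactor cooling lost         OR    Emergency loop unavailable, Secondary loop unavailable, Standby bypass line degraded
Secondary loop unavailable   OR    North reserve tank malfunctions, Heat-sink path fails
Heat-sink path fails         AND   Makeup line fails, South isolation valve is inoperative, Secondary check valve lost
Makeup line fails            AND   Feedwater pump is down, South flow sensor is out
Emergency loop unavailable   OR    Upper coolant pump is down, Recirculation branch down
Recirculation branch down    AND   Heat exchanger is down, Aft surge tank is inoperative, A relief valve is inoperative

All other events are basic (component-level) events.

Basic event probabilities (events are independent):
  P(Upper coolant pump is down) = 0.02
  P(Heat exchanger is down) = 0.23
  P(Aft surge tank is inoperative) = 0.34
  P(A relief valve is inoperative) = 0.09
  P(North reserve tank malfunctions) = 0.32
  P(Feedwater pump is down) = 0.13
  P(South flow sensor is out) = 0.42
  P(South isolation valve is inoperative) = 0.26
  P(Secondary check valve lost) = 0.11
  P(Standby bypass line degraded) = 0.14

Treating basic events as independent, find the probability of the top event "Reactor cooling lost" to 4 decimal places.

P(Recirculation branch down) [AND] = 0.23 × 0.34 × 0.09 = 0.007038
P(Emergency loop unavailable) [OR] = 1 − (1−0.02) × (1−0.007038) = 0.026897
P(Makeup line fails) [AND] = 0.13 × 0.42 = 0.054600
P(Heat-sink path fails) [AND] = 0.054600 × 0.26 × 0.11 = 0.001562
P(Secondary loop unavailable) [OR] = 1 − (1−0.32) × (1−0.001562) = 0.321062
P(Reactor cooling lost) [OR] = 1 − (1−0.026897) × (1−0.321062) × (1−0.14) = 0.431818
Rounded to 4 decimal places: P(Reactor cooling lost) ≈ 0.4318.

0.4318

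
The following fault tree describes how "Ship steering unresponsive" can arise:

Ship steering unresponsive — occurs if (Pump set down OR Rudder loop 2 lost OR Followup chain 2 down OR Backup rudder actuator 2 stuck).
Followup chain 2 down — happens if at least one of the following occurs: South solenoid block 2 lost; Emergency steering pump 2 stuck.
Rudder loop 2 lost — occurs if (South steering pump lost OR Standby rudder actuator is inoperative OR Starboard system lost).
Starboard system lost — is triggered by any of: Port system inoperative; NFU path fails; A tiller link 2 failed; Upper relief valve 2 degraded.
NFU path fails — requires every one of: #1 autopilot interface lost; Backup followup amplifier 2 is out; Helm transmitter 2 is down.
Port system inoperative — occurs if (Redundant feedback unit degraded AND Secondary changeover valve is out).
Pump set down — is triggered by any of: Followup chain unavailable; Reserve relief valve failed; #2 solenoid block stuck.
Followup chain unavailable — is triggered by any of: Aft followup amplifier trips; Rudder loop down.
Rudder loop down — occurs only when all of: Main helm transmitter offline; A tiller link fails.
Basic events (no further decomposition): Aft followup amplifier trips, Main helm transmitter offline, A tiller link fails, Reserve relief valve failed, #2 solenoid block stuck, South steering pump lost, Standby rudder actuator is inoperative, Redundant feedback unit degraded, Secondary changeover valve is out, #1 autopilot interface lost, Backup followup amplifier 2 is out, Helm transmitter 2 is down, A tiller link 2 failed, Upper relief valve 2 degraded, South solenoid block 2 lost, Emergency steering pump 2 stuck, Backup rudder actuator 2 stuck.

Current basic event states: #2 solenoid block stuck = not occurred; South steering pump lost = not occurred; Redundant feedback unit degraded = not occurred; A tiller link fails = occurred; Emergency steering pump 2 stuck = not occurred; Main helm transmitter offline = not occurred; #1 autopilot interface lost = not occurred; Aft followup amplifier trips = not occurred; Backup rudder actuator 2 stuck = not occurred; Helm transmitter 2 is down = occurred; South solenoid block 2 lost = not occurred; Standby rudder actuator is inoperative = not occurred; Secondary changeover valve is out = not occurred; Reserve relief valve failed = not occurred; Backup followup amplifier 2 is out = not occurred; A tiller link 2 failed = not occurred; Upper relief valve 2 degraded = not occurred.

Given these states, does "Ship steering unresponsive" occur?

Rudder loop down [AND]: Main helm transmitter offline=not, A tiller link fails=occurs → not all inputs occur → does not occur.
Followup chain unavailable [OR]: Aft followup amplifier trips=not, Rudder loop down=not → no input occurs → does not occur.
Pump set down [OR]: Followup chain unavailable=not, Reserve relief valve failed=not, #2 solenoid block stuck=not → no input occurs → does not occur.
Port system inoperative [AND]: Redundant feedback unit degraded=not, Secondary changeover valve is out=not → not all inputs occur → does not occur.
NFU path fails [AND]: #1 autopilot interface lost=not, Backup followup amplifier 2 is out=not, Helm transmitter 2 is down=occurs → not all inputs occur → does not occur.
Starboard system lost [OR]: Port system inoperative=not, NFU path fails=not, A tiller link 2 failed=not, Upper relief valve 2 degraded=not → no input occurs → does not occur.
Rudder loop 2 lost [OR]: South steering pump lost=not, Standby rudder actuator is inoperative=not, Starboard system lost=not → no input occurs → does not occur.
Followup chain 2 down [OR]: South solenoid block 2 lost=not, Emergency steering pump 2 stuck=not → no input occurs → does not occur.
Ship steering unresponsive [OR]: Pump set down=not, Rudder loop 2 lost=not, Followup chain 2 down=not, Backup rudder actuator 2 stuck=not → no input occurs → does not occur.

No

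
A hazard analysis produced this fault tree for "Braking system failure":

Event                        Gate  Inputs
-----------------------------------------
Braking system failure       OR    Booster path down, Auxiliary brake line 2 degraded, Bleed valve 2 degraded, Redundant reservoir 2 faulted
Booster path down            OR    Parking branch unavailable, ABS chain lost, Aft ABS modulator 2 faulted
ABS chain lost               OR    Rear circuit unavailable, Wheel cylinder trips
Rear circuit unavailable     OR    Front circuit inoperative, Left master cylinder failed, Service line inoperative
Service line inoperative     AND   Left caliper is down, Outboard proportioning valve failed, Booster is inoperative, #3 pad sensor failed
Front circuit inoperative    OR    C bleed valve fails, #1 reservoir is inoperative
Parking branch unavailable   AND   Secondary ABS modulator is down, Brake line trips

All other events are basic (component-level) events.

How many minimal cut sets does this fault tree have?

10

Parking branch unavailable [AND]: one cut set from each child combined → 1 × 1 = 1 cut set(s).
Front circuit inoperative [OR]: union of children's cut sets → 2 cut set(s).
Service line inoperative [AND]: one cut set from each child combined → 1 × 1 × 1 × 1 = 1 cut set(s).
Rear circuit unavailable [OR]: union of children's cut sets → 4 cut set(s).
ABS chain lost [OR]: union of children's cut sets → 5 cut set(s).
Booster path down [OR]: union of children's cut sets → 7 cut set(s).
Braking system failure [OR]: union of children's cut sets → 10 cut set(s).
Minimal cut sets: {Brake line trips, Secondary ABS modulator is down}; {C bleed valve fails}; {#1 reservoir is inoperative}; {Left master cylinder failed}; {#3 pad sensor failed, Booster is inoperative, Left caliper is down, Outboard proportioning valve failed}; {Wheel cylinder trips}; {Aft ABS modulator 2 faulted}; {Auxiliary brake line 2 degraded}; {Bleed valve 2 degraded}; {Redundant reservoir 2 faulted}.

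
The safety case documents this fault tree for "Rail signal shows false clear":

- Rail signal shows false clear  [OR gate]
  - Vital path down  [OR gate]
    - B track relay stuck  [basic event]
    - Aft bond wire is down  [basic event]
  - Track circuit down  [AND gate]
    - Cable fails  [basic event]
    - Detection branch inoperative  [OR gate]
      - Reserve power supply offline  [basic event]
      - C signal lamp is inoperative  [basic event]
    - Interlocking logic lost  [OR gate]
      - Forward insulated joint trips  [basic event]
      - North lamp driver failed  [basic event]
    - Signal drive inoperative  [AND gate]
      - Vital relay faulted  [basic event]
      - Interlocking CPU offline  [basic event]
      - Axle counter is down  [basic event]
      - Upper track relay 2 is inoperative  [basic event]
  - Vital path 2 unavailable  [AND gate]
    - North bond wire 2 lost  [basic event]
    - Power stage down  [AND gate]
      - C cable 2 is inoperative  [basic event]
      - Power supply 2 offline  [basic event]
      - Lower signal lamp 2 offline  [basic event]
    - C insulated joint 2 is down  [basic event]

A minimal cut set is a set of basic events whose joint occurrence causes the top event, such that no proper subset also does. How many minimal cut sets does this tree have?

Vital path down [OR]: union of children's cut sets → 2 cut set(s).
Detection branch inoperative [OR]: union of children's cut sets → 2 cut set(s).
Interlocking logic lost [OR]: union of children's cut sets → 2 cut set(s).
Signal drive inoperative [AND]: one cut set from each child combined → 1 × 1 × 1 × 1 = 1 cut set(s).
Track circuit down [AND]: one cut set from each child combined → 1 × 2 × 2 × 1 = 4 cut set(s).
Power stage down [AND]: one cut set from each child combined → 1 × 1 × 1 = 1 cut set(s).
Vital path 2 unavailable [AND]: one cut set from each child combined → 1 × 1 × 1 = 1 cut set(s).
Rail signal shows false clear [OR]: union of children's cut sets → 7 cut set(s).
Minimal cut sets: {B track relay stuck}; {Aft bond wire is down}; {Axle counter is down, Cable fails, Forward insulated joint trips, Interlocking CPU offline, Reserve power supply offline, Upper track relay 2 is inoperative, Vital relay faulted}; {Axle counter is down, Cable fails, Interlocking CPU offline, North lamp driver failed, Reserve power supply offline, Upper track relay 2 is inoperative, Vital relay faulted}; {Axle counter is down, C signal lamp is inoperative, Cable fails, Forward insulated joint trips, Interlocking CPU offline, Upper track relay 2 is inoperative, Vital relay faulted}; {Axle counter is down, C signal lamp is inoperative, Cable fails, Interlocking CPU offline, North lamp driver failed, Upper track relay 2 is inoperative, Vital relay faulted}; {C cable 2 is inoperative, C insulated joint 2 is down, Lower signal lamp 2 offline, North bond wire 2 lost, Power supply 2 offline}.

7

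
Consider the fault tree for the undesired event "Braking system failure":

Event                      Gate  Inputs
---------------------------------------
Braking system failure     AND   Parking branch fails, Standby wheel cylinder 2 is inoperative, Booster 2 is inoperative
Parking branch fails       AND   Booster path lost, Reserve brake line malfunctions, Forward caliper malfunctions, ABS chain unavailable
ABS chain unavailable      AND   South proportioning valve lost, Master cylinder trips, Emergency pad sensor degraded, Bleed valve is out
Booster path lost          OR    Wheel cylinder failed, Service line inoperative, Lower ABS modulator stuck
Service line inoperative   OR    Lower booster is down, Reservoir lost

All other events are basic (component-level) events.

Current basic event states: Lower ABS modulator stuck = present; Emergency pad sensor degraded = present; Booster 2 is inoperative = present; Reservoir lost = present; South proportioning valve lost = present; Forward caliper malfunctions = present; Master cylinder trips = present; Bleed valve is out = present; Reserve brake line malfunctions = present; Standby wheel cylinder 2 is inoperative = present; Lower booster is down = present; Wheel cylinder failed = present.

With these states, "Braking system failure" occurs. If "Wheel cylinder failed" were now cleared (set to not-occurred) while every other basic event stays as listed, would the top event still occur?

Counterfactual: set "Wheel cylinder failed" to not occurred.
Service line inoperative [OR]: Lower booster is down=occurs, Reservoir lost=occurs → at least one input occurs → occurs.
Booster path lost [OR]: Wheel cylinder failed=not, Service line inoperative=occurs, Lower ABS modulator stuck=occurs → at least one input occurs → occurs.
ABS chain unavailable [AND]: South proportioning valve lost=occurs, Master cylinder trips=occurs, Emergency pad sensor degraded=occurs, Bleed valve is out=occurs → all inputs occur → occurs.
Parking branch fails [AND]: Booster path lost=occurs, Reserve brake line malfunctions=occurs, Forward caliper malfunctions=occurs, ABS chain unavailable=occurs → all inputs occur → occurs.
Braking system failure [AND]: Parking branch fails=occurs, Standby wheel cylinder 2 is inoperative=occurs, Booster 2 is inoperative=occurs → all inputs occur → occurs.

Yes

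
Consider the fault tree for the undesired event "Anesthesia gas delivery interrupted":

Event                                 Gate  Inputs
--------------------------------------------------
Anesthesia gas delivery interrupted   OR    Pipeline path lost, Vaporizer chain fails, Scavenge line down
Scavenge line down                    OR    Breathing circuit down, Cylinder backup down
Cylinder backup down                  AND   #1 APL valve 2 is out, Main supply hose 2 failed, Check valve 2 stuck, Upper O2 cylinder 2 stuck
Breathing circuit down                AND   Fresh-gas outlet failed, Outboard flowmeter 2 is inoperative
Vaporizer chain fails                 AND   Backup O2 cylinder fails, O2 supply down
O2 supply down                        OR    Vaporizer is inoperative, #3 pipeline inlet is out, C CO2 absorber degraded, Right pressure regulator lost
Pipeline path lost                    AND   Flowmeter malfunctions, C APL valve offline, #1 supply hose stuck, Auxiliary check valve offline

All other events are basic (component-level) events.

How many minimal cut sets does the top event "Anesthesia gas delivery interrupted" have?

Pipeline path lost [AND]: one cut set from each child combined → 1 × 1 × 1 × 1 = 1 cut set(s).
O2 supply down [OR]: union of children's cut sets → 4 cut set(s).
Vaporizer chain fails [AND]: one cut set from each child combined → 1 × 4 = 4 cut set(s).
Breathing circuit down [AND]: one cut set from each child combined → 1 × 1 = 1 cut set(s).
Cylinder backup down [AND]: one cut set from each child combined → 1 × 1 × 1 × 1 = 1 cut set(s).
Scavenge line down [OR]: union of children's cut sets → 2 cut set(s).
Anesthesia gas delivery interrupted [OR]: union of children's cut sets → 7 cut set(s).
Minimal cut sets: {#1 supply hose stuck, Auxiliary check valve offline, C APL valve offline, Flowmeter malfunctions}; {Backup O2 cylinder fails, Vaporizer is inoperative}; {#3 pipeline inlet is out, Backup O2 cylinder fails}; {Backup O2 cylinder fails, C CO2 absorber degraded}; {Backup O2 cylinder fails, Right pressure regulator lost}; {Fresh-gas outlet failed, Outboard flowmeter 2 is inoperative}; {#1 APL valve 2 is out, Check valve 2 stuck, Main supply hose 2 failed, Upper O2 cylinder 2 stuck}.

7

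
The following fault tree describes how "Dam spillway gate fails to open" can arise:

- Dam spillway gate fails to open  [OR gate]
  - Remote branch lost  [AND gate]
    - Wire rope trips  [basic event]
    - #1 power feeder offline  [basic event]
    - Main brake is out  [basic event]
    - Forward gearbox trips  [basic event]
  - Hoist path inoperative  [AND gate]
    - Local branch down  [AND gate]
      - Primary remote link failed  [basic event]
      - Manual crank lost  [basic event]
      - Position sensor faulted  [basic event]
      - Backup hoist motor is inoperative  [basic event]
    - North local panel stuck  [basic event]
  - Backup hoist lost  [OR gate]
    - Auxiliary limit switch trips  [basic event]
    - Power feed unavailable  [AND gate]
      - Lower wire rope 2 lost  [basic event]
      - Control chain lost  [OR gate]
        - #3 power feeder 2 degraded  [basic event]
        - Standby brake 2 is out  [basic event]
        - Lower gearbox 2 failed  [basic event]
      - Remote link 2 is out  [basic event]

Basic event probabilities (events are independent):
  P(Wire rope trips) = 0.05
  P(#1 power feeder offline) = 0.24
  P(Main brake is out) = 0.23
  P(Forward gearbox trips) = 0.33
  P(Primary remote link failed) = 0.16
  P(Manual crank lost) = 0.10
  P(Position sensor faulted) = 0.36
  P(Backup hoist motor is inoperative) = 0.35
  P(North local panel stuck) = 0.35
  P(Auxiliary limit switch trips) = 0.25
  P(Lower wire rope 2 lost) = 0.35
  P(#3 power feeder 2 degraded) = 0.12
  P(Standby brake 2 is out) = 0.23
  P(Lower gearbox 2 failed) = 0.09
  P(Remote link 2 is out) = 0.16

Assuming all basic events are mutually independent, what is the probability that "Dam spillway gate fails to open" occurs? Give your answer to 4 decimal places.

P(Remote branch lost) [AND] = 0.05 × 0.24 × 0.23 × 0.33 = 0.000911
P(Local branch down) [AND] = 0.16 × 0.10 × 0.36 × 0.35 = 0.002016
P(Hoist path inoperative) [AND] = 0.002016 × 0.35 = 0.000706
P(Control chain lost) [OR] = 1 − (1−0.12) × (1−0.23) × (1−0.09) = 0.383384
P(Power feed unavailable) [AND] = 0.35 × 0.383384 × 0.16 = 0.021470
P(Backup hoist lost) [OR] = 1 − (1−0.25) × (1−0.021470) = 0.266103
P(Dam spillway gate fails to open) [OR] = 1 − (1−0.000911) × (1−0.000706) × (1−0.266103) = 0.267289
Rounded to 4 decimal places: P(Dam spillway gate fails to open) ≈ 0.2673.

0.2673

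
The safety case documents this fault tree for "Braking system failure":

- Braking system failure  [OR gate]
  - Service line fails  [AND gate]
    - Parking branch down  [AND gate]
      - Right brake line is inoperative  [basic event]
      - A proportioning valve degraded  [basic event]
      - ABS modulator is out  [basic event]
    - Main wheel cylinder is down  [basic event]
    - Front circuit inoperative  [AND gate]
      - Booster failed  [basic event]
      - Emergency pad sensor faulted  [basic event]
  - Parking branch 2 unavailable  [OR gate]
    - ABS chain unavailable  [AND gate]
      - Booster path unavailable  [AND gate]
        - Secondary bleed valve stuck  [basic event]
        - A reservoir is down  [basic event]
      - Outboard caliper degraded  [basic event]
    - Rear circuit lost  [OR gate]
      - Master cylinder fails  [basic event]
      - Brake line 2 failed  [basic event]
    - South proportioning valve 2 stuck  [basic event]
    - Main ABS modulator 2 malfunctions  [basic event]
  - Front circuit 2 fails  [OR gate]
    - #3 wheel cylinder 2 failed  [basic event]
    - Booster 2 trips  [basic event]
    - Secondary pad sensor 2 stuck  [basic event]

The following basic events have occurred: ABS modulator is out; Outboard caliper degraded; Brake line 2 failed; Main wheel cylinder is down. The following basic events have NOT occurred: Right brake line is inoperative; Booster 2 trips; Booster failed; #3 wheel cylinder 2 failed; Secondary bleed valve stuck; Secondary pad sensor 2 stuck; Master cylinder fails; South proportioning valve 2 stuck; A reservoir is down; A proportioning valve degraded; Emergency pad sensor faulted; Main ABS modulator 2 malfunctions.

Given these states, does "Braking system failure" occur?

Parking branch down [AND]: Right brake line is inoperative=not, A proportioning valve degraded=not, ABS modulator is out=occurs → not all inputs occur → does not occur.
Front circuit inoperative [AND]: Booster failed=not, Emergency pad sensor faulted=not → not all inputs occur → does not occur.
Service line fails [AND]: Parking branch down=not, Main wheel cylinder is down=occurs, Front circuit inoperative=not → not all inputs occur → does not occur.
Booster path unavailable [AND]: Secondary bleed valve stuck=not, A reservoir is down=not → not all inputs occur → does not occur.
ABS chain unavailable [AND]: Booster path unavailable=not, Outboard caliper degraded=occurs → not all inputs occur → does not occur.
Rear circuit lost [OR]: Master cylinder fails=not, Brake line 2 failed=occurs → at least one input occurs → occurs.
Parking branch 2 unavailable [OR]: ABS chain unavailable=not, Rear circuit lost=occurs, South proportioning valve 2 stuck=not, Main ABS modulator 2 malfunctions=not → at least one input occurs → occurs.
Front circuit 2 fails [OR]: #3 wheel cylinder 2 failed=not, Booster 2 trips=not, Secondary pad sensor 2 stuck=not → no input occurs → does not occur.
Braking system failure [OR]: Service line fails=not, Parking branch 2 unavailable=occurs, Front circuit 2 fails=not → at least one input occurs → occurs.

Yes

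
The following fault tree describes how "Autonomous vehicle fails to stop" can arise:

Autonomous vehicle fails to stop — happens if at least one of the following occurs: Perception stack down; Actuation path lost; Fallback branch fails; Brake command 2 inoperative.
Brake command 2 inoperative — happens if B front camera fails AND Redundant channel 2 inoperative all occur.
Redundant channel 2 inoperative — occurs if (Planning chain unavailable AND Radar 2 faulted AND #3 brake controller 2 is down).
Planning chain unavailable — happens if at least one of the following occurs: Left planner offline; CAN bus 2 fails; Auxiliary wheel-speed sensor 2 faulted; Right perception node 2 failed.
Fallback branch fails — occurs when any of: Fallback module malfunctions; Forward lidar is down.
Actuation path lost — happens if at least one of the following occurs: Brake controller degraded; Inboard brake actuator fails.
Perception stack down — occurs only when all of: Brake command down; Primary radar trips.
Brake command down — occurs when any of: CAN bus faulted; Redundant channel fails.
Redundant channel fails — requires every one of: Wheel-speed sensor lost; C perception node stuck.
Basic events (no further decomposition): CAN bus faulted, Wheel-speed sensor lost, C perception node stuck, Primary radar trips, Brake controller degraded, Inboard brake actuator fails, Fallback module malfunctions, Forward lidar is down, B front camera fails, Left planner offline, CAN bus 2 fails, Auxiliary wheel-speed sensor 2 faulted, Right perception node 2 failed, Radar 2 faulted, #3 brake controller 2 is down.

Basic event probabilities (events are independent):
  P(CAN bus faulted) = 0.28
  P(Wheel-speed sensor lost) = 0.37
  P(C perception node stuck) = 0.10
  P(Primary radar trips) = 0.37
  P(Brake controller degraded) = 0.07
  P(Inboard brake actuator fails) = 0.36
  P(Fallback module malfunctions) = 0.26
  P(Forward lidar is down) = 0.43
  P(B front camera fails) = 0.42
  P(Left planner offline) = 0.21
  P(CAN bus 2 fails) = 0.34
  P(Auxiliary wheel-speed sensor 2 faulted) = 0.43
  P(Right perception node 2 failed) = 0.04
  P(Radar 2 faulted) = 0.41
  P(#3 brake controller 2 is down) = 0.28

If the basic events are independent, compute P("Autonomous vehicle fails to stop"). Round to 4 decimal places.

P(Redundant channel fails) [AND] = 0.37 × 0.10 = 0.037000
P(Brake command down) [OR] = 1 − (1−0.28) × (1−0.037000) = 0.306640
P(Perception stack down) [AND] = 0.306640 × 0.37 = 0.113457
P(Actuation path lost) [OR] = 1 − (1−0.07) × (1−0.36) = 0.404800
P(Fallback branch fails) [OR] = 1 − (1−0.26) × (1−0.43) = 0.578200
P(Planning chain unavailable) [OR] = 1 − (1−0.21) × (1−0.34) × (1−0.43) × (1−0.04) = 0.714690
P(Redundant channel 2 inoperative) [AND] = 0.714690 × 0.41 × 0.28 = 0.082046
P(Brake command 2 inoperative) [AND] = 0.42 × 0.082046 = 0.034459
P(Autonomous vehicle fails to stop) [OR] = 1 − (1−0.113457) × (1−0.404800) × (1−0.578200) × (1−0.034459) = 0.785098
Rounded to 4 decimal places: P(Autonomous vehicle fails to stop) ≈ 0.7851.

0.7851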